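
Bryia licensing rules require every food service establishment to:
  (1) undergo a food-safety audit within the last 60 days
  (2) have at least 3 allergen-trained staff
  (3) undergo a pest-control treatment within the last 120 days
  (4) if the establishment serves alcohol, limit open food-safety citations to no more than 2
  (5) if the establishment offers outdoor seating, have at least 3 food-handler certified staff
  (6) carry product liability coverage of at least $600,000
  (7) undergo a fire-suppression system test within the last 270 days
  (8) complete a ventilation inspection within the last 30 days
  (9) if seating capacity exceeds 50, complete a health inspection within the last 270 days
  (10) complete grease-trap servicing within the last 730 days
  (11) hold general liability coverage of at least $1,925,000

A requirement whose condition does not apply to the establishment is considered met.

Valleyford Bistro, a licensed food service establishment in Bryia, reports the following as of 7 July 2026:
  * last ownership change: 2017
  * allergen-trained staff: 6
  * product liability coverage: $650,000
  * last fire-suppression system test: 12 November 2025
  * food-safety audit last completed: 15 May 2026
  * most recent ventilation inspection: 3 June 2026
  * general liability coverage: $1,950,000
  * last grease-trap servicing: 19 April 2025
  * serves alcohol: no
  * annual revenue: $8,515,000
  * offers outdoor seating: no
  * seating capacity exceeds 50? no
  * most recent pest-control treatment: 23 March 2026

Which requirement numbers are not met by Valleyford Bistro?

1. food-safety audit 53 days ago vs limit 60 → met
2. allergen-trained staff 6 ≥ 3 → met
3. pest-control treatment 106 days ago vs limit 120 → met
4. condition 'serves alcohol' does not hold → requirement n/a → met
5. condition 'offers outdoor seating' does not hold → requirement n/a → met
6. product liability coverage $650,000 ≥ $600,000 → met
7. fire-suppression system test 237 days ago vs limit 270 → met
8. ventilation inspection 34 days ago vs limit 30 → not met
9. condition 'seating capacity exceeds 50' does not hold → requirement n/a → met
10. grease-trap servicing 444 days ago vs limit 730 → met
11. general liability coverage $1,950,000 ≥ $1,925,000 → met
Not met: 8

8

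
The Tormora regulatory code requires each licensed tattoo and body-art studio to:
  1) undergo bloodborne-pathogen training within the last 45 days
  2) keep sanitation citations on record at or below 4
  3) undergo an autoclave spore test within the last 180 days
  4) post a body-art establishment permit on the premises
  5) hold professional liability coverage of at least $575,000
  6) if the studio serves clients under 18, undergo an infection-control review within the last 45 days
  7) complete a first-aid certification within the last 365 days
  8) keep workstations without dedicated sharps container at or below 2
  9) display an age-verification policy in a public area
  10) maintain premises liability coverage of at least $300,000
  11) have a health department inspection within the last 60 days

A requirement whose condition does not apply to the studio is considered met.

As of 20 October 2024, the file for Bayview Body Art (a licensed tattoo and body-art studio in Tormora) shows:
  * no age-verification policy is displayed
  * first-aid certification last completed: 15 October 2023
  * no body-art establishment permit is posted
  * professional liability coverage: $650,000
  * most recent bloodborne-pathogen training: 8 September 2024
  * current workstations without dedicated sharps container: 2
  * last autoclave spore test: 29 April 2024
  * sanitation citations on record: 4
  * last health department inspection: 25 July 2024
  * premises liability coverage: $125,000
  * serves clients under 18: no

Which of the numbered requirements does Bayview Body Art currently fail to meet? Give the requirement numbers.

1. bloodborne-pathogen training 42 days ago vs limit 45 → met
2. sanitation citations on record 4 ≤ 4 → met
3. autoclave spore test 174 days ago vs limit 180 → met
4. body-art establishment permit absent → not met
5. professional liability coverage $650,000 ≥ $575,000 → met
6. condition 'serves clients under 18' does not hold → requirement n/a → met
7. first-aid certification 371 days ago vs limit 365 → not met
8. workstations without dedicated sharps container 2 ≤ 2 → met
9. age-verification policy absent → not met
10. premises liability coverage $125,000 < $300,000 → not met
11. health department inspection 87 days ago vs limit 60 → not met
Not met: 4, 7, 9, 10, 11

4, 7, 9, 10, 11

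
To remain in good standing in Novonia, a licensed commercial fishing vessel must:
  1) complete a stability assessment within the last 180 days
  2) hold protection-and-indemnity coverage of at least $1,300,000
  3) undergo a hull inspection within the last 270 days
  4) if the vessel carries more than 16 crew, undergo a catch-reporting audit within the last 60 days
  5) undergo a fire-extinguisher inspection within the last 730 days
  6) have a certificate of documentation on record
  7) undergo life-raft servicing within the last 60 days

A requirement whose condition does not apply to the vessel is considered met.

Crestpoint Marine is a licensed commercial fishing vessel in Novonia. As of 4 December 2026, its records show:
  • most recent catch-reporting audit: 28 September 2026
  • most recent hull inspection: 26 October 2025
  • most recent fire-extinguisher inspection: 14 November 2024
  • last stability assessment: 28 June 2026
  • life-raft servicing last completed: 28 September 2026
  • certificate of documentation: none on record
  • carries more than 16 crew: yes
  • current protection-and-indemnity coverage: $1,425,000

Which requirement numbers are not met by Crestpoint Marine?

3, 4, 5, 6, 7

1. stability assessment 159 days ago vs limit 180 → met
2. protection-and-indemnity coverage $1,425,000 ≥ $1,300,000 → met
3. hull inspection 404 days ago vs limit 270 → not met
4. condition 'carries more than 16 crew' holds; catch-reporting audit 67 days ago vs limit 60 → not met
5. fire-extinguisher inspection 750 days ago vs limit 730 → not met
6. certificate of documentation absent → not met
7. life-raft servicing 67 days ago vs limit 60 → not met
Not met: 3, 4, 5, 6, 7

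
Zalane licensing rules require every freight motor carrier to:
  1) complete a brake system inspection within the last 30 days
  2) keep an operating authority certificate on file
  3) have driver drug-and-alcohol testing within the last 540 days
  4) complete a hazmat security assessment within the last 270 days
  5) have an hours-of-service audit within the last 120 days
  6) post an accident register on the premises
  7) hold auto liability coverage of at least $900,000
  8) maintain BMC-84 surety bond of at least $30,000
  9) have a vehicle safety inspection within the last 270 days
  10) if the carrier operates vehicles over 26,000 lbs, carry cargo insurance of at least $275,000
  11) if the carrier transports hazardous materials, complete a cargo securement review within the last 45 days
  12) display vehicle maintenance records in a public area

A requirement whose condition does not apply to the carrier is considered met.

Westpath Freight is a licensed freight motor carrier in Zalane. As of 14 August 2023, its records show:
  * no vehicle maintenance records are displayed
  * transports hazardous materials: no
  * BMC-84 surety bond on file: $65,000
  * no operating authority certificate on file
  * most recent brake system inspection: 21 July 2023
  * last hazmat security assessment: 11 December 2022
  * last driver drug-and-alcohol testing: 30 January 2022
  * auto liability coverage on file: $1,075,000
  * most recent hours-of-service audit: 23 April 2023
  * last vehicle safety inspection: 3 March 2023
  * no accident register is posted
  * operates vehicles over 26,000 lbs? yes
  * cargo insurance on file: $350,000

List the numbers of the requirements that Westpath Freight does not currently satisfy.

2, 3, 6, 12

1. brake system inspection 24 days ago vs limit 30 → met
2. operating authority certificate absent → not met
3. driver drug-and-alcohol testing 561 days ago vs limit 540 → not met
4. hazmat security assessment 246 days ago vs limit 270 → met
5. hours-of-service audit 113 days ago vs limit 120 → met
6. accident register absent → not met
7. auto liability coverage $1,075,000 ≥ $900,000 → met
8. BMC-84 surety bond $65,000 ≥ $30,000 → met
9. vehicle safety inspection 164 days ago vs limit 270 → met
10. condition 'operates vehicles over 26,000 lbs' holds; cargo insurance $350,000 ≥ $275,000 → met
11. condition 'transports hazardous materials' does not hold → requirement n/a → met
12. vehicle maintenance records absent → not met
Not met: 2, 3, 6, 12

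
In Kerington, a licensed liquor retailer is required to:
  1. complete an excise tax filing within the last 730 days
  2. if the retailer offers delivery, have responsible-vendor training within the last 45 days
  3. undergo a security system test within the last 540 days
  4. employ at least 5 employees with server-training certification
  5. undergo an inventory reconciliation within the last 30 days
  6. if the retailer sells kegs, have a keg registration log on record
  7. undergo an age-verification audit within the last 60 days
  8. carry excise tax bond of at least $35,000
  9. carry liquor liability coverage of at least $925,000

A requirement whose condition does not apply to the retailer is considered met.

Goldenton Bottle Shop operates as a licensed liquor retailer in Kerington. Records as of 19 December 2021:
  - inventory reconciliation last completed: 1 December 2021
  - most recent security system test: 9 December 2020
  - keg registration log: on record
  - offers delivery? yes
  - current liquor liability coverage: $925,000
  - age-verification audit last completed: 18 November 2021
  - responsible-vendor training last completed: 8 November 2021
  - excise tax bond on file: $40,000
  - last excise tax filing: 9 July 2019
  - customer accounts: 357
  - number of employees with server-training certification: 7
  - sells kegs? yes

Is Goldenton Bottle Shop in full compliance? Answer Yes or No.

1. excise tax filing 894 days ago vs limit 730 → not met
2. condition 'offers delivery' holds; responsible-vendor training 41 days ago vs limit 45 → met
3. security system test 375 days ago vs limit 540 → met
4. employees with server-training certification 7 ≥ 5 → met
5. inventory reconciliation 18 days ago vs limit 30 → met
6. condition 'sells kegs' holds; keg registration log present → met
7. age-verification audit 31 days ago vs limit 60 → met
8. excise tax bond $40,000 ≥ $35,000 → met
9. liquor liability coverage $925,000 ≥ $925,000 → met
Not met: 1

No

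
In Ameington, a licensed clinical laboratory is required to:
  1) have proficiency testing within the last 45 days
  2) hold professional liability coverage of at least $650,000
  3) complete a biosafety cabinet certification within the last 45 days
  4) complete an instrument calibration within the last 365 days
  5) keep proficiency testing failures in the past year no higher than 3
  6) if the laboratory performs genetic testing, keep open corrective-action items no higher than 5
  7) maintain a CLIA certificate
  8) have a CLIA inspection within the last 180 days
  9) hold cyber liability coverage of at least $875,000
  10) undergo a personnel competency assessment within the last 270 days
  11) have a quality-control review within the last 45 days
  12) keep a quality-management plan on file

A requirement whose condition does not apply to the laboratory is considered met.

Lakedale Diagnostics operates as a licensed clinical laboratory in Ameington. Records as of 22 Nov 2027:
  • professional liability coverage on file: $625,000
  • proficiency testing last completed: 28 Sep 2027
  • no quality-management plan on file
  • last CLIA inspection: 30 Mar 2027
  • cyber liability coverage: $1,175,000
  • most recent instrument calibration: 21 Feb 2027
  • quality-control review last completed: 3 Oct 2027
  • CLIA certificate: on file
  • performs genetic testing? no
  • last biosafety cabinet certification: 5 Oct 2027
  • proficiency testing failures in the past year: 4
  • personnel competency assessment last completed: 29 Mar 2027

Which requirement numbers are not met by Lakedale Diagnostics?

1. proficiency testing 55 days ago vs limit 45 → not met
2. professional liability coverage $625,000 < $650,000 → not met
3. biosafety cabinet certification 48 days ago vs limit 45 → not met
4. instrument calibration 274 days ago vs limit 365 → met
5. proficiency testing failures in the past year 4 > 3 → not met
6. condition 'performs genetic testing' does not hold → requirement n/a → met
7. CLIA certificate present → met
8. CLIA inspection 237 days ago vs limit 180 → not met
9. cyber liability coverage $1,175,000 ≥ $875,000 → met
10. personnel competency assessment 238 days ago vs limit 270 → met
11. quality-control review 50 days ago vs limit 45 → not met
12. quality-management plan absent → not met
Not met: 1, 2, 3, 5, 8, 11, 12

1, 2, 3, 5, 8, 11, 12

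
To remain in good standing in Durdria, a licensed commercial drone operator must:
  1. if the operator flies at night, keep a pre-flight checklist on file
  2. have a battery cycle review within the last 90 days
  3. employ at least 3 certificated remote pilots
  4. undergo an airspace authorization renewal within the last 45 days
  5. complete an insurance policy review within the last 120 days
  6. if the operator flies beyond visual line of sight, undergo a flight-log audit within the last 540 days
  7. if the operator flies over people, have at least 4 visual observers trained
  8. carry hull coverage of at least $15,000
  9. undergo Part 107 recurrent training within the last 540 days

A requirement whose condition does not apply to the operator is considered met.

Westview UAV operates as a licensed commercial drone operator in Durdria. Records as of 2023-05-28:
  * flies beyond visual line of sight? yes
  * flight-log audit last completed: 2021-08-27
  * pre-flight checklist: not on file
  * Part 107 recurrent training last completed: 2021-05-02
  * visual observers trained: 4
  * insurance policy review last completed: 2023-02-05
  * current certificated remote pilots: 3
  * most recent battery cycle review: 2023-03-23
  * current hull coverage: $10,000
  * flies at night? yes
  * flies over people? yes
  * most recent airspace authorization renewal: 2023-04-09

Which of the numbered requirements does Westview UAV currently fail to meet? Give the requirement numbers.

1. condition 'flies at night' holds; pre-flight checklist absent → not met
2. battery cycle review 66 days ago vs limit 90 → met
3. certificated remote pilots 3 ≥ 3 → met
4. airspace authorization renewal 49 days ago vs limit 45 → not met
5. insurance policy review 112 days ago vs limit 120 → met
6. condition 'flies beyond visual line of sight' holds; flight-log audit 639 days ago vs limit 540 → not met
7. condition 'flies over people' holds; visual observers trained 4 ≥ 4 → met
8. hull coverage $10,000 < $15,000 → not met
9. Part 107 recurrent training 756 days ago vs limit 540 → not met
Not met: 1, 4, 6, 8, 9

1, 4, 6, 8, 9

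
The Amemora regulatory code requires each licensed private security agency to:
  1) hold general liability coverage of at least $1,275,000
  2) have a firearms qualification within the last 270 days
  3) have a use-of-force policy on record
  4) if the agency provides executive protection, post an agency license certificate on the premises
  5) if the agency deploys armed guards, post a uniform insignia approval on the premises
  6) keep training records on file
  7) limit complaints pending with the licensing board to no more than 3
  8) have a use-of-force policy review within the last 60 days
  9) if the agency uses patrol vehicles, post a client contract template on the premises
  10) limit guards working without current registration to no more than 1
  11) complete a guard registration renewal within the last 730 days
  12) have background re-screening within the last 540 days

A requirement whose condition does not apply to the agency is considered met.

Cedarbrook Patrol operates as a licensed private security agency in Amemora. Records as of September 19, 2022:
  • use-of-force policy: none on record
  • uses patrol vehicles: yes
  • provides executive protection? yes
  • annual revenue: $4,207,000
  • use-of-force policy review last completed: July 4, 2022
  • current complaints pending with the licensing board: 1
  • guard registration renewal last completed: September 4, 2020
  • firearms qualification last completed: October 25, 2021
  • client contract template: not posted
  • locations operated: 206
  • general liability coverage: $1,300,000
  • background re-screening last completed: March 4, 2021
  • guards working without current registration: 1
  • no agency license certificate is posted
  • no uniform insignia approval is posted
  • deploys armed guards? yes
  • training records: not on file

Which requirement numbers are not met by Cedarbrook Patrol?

2, 3, 4, 5, 6, 8, 9, 11, 12

1. general liability coverage $1,300,000 ≥ $1,275,000 → met
2. firearms qualification 329 days ago vs limit 270 → not met
3. use-of-force policy absent → not met
4. condition 'provides executive protection' holds; agency license certificate absent → not met
5. condition 'deploys armed guards' holds; uniform insignia approval absent → not met
6. training records absent → not met
7. complaints pending with the licensing board 1 ≤ 3 → met
8. use-of-force policy review 77 days ago vs limit 60 → not met
9. condition 'uses patrol vehicles' holds; client contract template absent → not met
10. guards working without current registration 1 ≤ 1 → met
11. guard registration renewal 745 days ago vs limit 730 → not met
12. background re-screening 564 days ago vs limit 540 → not met
Not met: 2, 3, 4, 5, 6, 8, 9, 11, 12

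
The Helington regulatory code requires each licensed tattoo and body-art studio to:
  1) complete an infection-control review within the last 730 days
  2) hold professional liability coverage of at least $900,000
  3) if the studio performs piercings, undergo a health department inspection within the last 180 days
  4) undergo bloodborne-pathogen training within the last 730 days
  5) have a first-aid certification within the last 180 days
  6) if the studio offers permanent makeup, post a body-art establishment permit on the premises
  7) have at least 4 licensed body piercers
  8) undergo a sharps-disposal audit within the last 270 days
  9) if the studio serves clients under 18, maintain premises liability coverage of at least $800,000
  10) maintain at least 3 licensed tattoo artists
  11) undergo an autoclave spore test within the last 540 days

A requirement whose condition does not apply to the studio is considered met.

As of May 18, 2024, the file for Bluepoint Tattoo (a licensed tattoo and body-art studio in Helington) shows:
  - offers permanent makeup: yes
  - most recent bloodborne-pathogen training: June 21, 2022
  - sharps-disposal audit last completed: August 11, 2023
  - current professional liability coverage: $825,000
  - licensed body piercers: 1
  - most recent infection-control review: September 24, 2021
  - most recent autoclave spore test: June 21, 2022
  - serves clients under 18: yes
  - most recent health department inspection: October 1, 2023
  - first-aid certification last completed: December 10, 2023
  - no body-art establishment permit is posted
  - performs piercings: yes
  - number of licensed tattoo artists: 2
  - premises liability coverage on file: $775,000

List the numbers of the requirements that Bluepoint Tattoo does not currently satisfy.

1, 2, 3, 6, 7, 8, 9, 10, 11

1. infection-control review 967 days ago vs limit 730 → not met
2. professional liability coverage $825,000 < $900,000 → not met
3. condition 'performs piercings' holds; health department inspection 230 days ago vs limit 180 → not met
4. bloodborne-pathogen training 697 days ago vs limit 730 → met
5. first-aid certification 160 days ago vs limit 180 → met
6. condition 'offers permanent makeup' holds; body-art establishment permit absent → not met
7. licensed body piercers 1 < 4 → not met
8. sharps-disposal audit 281 days ago vs limit 270 → not met
9. condition 'serves clients under 18' holds; premises liability coverage $775,000 < $800,000 → not met
10. licensed tattoo artists 2 < 3 → not met
11. autoclave spore test 697 days ago vs limit 540 → not met
Not met: 1, 2, 3, 6, 7, 8, 9, 10, 11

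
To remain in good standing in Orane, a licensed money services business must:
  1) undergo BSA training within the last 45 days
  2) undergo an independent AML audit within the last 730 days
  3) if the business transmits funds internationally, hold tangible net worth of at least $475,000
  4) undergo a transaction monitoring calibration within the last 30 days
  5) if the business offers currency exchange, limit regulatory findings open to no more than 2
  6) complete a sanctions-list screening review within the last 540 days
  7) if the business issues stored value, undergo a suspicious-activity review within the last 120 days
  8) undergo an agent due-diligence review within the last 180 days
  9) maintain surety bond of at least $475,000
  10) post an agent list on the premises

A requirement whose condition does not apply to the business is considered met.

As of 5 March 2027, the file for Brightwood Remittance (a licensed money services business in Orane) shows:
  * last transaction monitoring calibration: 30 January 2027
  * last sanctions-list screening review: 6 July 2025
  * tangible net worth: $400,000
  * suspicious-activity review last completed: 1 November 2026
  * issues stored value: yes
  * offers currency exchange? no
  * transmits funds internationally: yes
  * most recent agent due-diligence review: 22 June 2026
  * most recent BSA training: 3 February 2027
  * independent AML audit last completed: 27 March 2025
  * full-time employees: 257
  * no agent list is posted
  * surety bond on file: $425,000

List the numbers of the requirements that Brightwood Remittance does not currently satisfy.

3, 4, 6, 7, 8, 9, 10

1. BSA training 30 days ago vs limit 45 → met
2. independent AML audit 708 days ago vs limit 730 → met
3. condition 'transmits funds internationally' holds; tangible net worth $400,000 < $475,000 → not met
4. transaction monitoring calibration 34 days ago vs limit 30 → not met
5. condition 'offers currency exchange' does not hold → requirement n/a → met
6. sanctions-list screening review 607 days ago vs limit 540 → not met
7. condition 'issues stored value' holds; suspicious-activity review 124 days ago vs limit 120 → not met
8. agent due-diligence review 256 days ago vs limit 180 → not met
9. surety bond $425,000 < $475,000 → not met
10. agent list absent → not met
Not met: 3, 4, 6, 7, 8, 9, 10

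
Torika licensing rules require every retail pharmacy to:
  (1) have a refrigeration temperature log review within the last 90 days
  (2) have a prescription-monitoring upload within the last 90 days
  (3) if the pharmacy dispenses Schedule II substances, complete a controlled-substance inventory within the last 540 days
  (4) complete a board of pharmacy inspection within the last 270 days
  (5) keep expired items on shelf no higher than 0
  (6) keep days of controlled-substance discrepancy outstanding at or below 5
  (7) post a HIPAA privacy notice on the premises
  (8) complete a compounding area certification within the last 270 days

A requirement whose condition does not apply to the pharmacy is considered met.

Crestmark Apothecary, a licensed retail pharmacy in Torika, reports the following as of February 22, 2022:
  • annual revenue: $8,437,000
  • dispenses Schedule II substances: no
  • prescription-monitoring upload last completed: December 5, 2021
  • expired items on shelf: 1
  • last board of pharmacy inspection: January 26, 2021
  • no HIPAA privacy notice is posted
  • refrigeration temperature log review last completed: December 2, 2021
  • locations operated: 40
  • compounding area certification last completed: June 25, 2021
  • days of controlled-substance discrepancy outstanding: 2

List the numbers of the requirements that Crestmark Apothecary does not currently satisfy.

1. refrigeration temperature log review 82 days ago vs limit 90 → met
2. prescription-monitoring upload 79 days ago vs limit 90 → met
3. condition 'dispenses Schedule II substances' does not hold → requirement n/a → met
4. board of pharmacy inspection 392 days ago vs limit 270 → not met
5. expired items on shelf 1 > 0 → not met
6. days of controlled-substance discrepancy outstanding 2 ≤ 5 → met
7. HIPAA privacy notice absent → not met
8. compounding area certification 242 days ago vs limit 270 → met
Not met: 4, 5, 7

4, 5, 7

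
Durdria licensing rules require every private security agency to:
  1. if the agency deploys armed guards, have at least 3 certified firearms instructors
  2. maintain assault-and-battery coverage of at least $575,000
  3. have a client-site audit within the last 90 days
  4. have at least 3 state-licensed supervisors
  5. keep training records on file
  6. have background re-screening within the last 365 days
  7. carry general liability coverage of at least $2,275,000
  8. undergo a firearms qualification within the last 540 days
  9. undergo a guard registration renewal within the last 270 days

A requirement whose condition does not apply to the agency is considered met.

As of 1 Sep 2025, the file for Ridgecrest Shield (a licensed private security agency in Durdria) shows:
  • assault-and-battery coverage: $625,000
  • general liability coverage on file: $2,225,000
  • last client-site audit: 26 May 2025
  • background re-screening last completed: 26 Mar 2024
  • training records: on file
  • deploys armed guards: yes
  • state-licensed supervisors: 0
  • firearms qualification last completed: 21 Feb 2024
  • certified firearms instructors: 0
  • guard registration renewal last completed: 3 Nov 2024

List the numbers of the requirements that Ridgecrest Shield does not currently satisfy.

1. condition 'deploys armed guards' holds; certified firearms instructors 0 < 3 → not met
2. assault-and-battery coverage $625,000 ≥ $575,000 → met
3. client-site audit 98 days ago vs limit 90 → not met
4. state-licensed supervisors 0 < 3 → not met
5. training records present → met
6. background re-screening 524 days ago vs limit 365 → not met
7. general liability coverage $2,225,000 < $2,275,000 → not met
8. firearms qualification 558 days ago vs limit 540 → not met
9. guard registration renewal 302 days ago vs limit 270 → not met
Not met: 1, 3, 4, 6, 7, 8, 9

1, 3, 4, 6, 7, 8, 9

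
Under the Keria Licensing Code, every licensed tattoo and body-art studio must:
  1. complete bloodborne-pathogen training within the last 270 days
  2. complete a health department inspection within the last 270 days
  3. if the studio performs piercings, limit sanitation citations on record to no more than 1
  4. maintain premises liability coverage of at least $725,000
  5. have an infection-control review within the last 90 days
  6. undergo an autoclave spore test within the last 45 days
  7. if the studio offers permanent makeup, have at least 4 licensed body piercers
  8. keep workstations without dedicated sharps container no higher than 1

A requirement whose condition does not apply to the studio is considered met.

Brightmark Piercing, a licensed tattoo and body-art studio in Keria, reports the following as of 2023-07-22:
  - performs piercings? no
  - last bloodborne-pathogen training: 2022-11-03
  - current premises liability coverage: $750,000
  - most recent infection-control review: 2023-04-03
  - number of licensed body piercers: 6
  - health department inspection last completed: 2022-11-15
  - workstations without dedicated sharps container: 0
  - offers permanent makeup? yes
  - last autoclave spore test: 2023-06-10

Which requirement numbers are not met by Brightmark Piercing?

1. bloodborne-pathogen training 261 days ago vs limit 270 → met
2. health department inspection 249 days ago vs limit 270 → met
3. condition 'performs piercings' does not hold → requirement n/a → met
4. premises liability coverage $750,000 ≥ $725,000 → met
5. infection-control review 110 days ago vs limit 90 → not met
6. autoclave spore test 42 days ago vs limit 45 → met
7. condition 'offers permanent makeup' holds; licensed body piercers 6 ≥ 4 → met
8. workstations without dedicated sharps container 0 ≤ 1 → met
Not met: 5

5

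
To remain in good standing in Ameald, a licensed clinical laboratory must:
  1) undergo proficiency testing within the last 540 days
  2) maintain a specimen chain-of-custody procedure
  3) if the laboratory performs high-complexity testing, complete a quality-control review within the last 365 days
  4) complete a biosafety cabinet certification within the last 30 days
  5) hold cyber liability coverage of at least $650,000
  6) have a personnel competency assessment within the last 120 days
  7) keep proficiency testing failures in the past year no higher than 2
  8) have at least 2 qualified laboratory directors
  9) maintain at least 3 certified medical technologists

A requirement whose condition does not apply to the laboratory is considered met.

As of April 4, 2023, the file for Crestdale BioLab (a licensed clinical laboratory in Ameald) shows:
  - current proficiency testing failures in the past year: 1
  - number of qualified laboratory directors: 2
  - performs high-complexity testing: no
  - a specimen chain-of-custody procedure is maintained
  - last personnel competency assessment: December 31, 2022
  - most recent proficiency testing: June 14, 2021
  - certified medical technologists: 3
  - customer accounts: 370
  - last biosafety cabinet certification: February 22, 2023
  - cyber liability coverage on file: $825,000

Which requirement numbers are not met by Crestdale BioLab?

1. proficiency testing 659 days ago vs limit 540 → not met
2. specimen chain-of-custody procedure present → met
3. condition 'performs high-complexity testing' does not hold → requirement n/a → met
4. biosafety cabinet certification 41 days ago vs limit 30 → not met
5. cyber liability coverage $825,000 ≥ $650,000 → met
6. personnel competency assessment 94 days ago vs limit 120 → met
7. proficiency testing failures in the past year 1 ≤ 2 → met
8. qualified laboratory directors 2 ≥ 2 → met
9. certified medical technologists 3 ≥ 3 → met
Not met: 1, 4

1, 4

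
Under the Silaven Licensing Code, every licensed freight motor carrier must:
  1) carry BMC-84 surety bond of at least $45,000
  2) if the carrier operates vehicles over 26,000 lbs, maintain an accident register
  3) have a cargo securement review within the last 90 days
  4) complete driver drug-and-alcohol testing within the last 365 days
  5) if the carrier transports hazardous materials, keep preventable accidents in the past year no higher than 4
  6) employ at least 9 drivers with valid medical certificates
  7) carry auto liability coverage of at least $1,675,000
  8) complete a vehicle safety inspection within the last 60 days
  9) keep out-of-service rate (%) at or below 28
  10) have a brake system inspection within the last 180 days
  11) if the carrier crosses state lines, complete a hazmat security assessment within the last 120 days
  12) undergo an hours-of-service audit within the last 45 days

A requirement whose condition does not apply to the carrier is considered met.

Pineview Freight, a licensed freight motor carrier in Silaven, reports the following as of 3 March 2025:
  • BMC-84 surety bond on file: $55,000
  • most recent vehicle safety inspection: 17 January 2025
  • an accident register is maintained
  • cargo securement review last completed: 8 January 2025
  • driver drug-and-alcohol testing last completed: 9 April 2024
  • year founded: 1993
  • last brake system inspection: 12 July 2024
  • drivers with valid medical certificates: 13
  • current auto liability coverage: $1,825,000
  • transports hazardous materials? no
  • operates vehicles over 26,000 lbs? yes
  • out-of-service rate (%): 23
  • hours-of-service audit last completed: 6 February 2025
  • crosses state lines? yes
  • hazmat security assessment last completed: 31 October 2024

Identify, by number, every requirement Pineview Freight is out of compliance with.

1. BMC-84 surety bond $55,000 ≥ $45,000 → met
2. condition 'operates vehicles over 26,000 lbs' holds; accident register present → met
3. cargo securement review 54 days ago vs limit 90 → met
4. driver drug-and-alcohol testing 328 days ago vs limit 365 → met
5. condition 'transports hazardous materials' does not hold → requirement n/a → met
6. drivers with valid medical certificates 13 ≥ 9 → met
7. auto liability coverage $1,825,000 ≥ $1,675,000 → met
8. vehicle safety inspection 45 days ago vs limit 60 → met
9. out-of-service rate (%) 23 ≤ 28 → met
10. brake system inspection 234 days ago vs limit 180 → not met
11. condition 'crosses state lines' holds; hazmat security assessment 123 days ago vs limit 120 → not met
12. hours-of-service audit 25 days ago vs limit 45 → met
Not met: 10, 11

10, 11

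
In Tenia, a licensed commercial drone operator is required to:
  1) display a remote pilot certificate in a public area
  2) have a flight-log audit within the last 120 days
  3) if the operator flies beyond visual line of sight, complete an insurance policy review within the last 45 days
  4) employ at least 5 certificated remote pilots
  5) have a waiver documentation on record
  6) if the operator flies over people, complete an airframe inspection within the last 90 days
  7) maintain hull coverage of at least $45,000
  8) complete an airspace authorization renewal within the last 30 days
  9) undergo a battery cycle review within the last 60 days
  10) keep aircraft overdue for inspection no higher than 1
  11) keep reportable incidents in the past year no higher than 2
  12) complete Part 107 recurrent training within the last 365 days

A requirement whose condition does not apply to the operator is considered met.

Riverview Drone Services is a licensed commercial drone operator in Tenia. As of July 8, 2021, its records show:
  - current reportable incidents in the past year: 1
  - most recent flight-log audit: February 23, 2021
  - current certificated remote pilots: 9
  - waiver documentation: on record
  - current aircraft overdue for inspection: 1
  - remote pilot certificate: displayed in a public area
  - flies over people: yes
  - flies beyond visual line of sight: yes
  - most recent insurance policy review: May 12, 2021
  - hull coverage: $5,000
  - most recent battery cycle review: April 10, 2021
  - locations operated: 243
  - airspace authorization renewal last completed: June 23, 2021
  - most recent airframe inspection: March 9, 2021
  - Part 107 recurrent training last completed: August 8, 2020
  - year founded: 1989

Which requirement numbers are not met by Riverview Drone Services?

1. remote pilot certificate present → met
2. flight-log audit 135 days ago vs limit 120 → not met
3. condition 'flies beyond visual line of sight' holds; insurance policy review 57 days ago vs limit 45 → not met
4. certificated remote pilots 9 ≥ 5 → met
5. waiver documentation present → met
6. condition 'flies over people' holds; airframe inspection 121 days ago vs limit 90 → not met
7. hull coverage $5,000 < $45,000 → not met
8. airspace authorization renewal 15 days ago vs limit 30 → met
9. battery cycle review 89 days ago vs limit 60 → not met
10. aircraft overdue for inspection 1 ≤ 1 → met
11. reportable incidents in the past year 1 ≤ 2 → met
12. Part 107 recurrent training 334 days ago vs limit 365 → met
Not met: 2, 3, 6, 7, 9

2, 3, 6, 7, 9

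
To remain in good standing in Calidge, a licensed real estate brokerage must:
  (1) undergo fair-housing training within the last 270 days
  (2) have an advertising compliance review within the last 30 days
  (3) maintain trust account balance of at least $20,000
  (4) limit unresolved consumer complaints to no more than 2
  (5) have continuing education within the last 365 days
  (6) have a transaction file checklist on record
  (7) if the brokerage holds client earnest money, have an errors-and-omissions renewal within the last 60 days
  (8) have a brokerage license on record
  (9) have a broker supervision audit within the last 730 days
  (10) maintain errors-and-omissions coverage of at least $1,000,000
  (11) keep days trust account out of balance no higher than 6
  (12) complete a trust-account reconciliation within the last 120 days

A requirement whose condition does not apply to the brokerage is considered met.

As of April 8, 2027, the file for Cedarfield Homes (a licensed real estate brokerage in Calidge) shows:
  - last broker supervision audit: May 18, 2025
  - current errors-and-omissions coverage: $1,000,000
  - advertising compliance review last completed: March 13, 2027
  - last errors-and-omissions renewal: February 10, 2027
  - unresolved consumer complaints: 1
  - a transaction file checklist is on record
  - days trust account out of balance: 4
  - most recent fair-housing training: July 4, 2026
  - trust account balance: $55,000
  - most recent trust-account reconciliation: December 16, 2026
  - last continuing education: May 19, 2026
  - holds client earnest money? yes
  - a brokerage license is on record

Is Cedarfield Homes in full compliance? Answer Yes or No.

1. fair-housing training 278 days ago vs limit 270 → not met
2. advertising compliance review 26 days ago vs limit 30 → met
3. trust account balance $55,000 ≥ $20,000 → met
4. unresolved consumer complaints 1 ≤ 2 → met
5. continuing education 324 days ago vs limit 365 → met
6. transaction file checklist present → met
7. condition 'holds client earnest money' holds; errors-and-omissions renewal 57 days ago vs limit 60 → met
8. brokerage license present → met
9. broker supervision audit 690 days ago vs limit 730 → met
10. errors-and-omissions coverage $1,000,000 ≥ $1,000,000 → met
11. days trust account out of balance 4 ≤ 6 → met
12. trust-account reconciliation 113 days ago vs limit 120 → met
Not met: 1

No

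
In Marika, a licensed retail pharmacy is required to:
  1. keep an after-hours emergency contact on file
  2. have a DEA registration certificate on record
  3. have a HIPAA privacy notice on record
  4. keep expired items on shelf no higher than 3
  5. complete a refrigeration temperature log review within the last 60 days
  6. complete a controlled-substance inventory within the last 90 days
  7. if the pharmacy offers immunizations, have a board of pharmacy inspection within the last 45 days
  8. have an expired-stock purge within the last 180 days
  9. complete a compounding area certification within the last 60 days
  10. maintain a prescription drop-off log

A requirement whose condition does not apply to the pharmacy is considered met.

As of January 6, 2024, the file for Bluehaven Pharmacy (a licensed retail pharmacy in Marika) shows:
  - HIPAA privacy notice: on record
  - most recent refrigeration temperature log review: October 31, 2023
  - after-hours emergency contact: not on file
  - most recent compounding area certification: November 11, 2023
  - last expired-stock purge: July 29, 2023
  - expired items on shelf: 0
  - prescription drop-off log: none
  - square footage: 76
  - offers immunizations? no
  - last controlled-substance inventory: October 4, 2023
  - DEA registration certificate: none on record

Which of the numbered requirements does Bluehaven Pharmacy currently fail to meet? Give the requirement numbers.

1, 2, 5, 6, 10

1. after-hours emergency contact absent → not met
2. DEA registration certificate absent → not met
3. HIPAA privacy notice present → met
4. expired items on shelf 0 ≤ 3 → met
5. refrigeration temperature log review 67 days ago vs limit 60 → not met
6. controlled-substance inventory 94 days ago vs limit 90 → not met
7. condition 'offers immunizations' does not hold → requirement n/a → met
8. expired-stock purge 161 days ago vs limit 180 → met
9. compounding area certification 56 days ago vs limit 60 → met
10. prescription drop-off log absent → not met
Not met: 1, 2, 5, 6, 10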